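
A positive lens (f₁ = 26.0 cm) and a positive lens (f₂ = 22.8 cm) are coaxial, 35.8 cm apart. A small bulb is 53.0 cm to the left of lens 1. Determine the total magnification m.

m = -0.577

Lens 1: 1/d_i1 = 1/(26.0) − 1/(53.0) = 0.01959, so d_i1 = 51.04 cm; m₁ = −d_i1/d_o1 = -0.9630.
d_o2 = 35.8 − (51.04) = -15.24 cm (virtual object).
Lens 2: 1/d_i2 = 1/(22.8) − 1/(-15.24) = 0.1095, so d_i2 = 9.134 cm; m₂ = −d_i2/d_o2 = +0.5994.
m = m₁·m₂ = (-0.9630)(+0.5994) = -0.577.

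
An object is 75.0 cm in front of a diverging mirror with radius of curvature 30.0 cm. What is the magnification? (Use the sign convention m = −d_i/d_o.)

m = +0.167

f = R/2 = 30.0/2 = 15.00 cm; for a diverging mirror, f = -15.00 cm.
1/d_i = 1/f − 1/d_o = 1/(-15.00) − 1/(75.0) = -0.08000, so d_i = -12.50 cm.
m = −d_i/d_o = −(-12.50)/(75.0) = +0.167.
The image is virtual, upright and reduced, behind the mirror.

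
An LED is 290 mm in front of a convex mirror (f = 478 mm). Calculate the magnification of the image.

For a convex mirror, f = -478 mm.
1/d_i = 1/f − 1/d_o = 1/(-478.0) − 1/(290) = -0.005540, so d_i = -180.5 mm.
m = −d_i/d_o = −(-180.5)/(290) = +0.622.
The image is virtual, upright and reduced, behind the mirror.

m = +0.622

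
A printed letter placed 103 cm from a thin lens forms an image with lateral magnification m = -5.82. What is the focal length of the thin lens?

m = −d_i/d_o ⇒ d_i = −m·d_o = −(-5.82)·(103) = 599.5 cm.
1/f = 1/d_o + 1/d_i = 1/(103) + 1/(599.5) = 0.01138, so f = 87.9 cm.
Since f is positive, the thin lens is converging.

f = 87.9 cm (converging)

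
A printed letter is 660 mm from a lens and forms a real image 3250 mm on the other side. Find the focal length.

f = 549 mm (converging)

Real image ⇒ d_i = +3250 mm.
1/f = 1/d_o + 1/d_i = 1/(660) + 1/(3250) = 0.001823, so f = 549 mm.
Since f is positive, the lens is converging.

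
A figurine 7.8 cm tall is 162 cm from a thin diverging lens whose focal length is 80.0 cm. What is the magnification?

For a diverging lens, f = -80.0 cm.
1/d_i = 1/f − 1/d_o = 1/(-80.00) − 1/(162) = -0.01867, so d_i = -53.55 cm.
m = −d_i/d_o = −(-53.55)/(162) = +0.331.
The image is virtual, upright and reduced, on the same side as the object.

m = +0.331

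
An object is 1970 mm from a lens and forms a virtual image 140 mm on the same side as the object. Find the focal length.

f = -151 mm (diverging)

Virtual image ⇒ d_i = −140 mm.
1/f = 1/d_o + 1/d_i = 1/(1970) + 1/(-140) = -0.006635, so f = -151 mm.
Since f is negative, the lens is diverging.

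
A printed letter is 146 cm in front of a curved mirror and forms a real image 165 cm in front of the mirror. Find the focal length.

Real image ⇒ d_i = +165 cm.
1/f = 1/d_o + 1/d_i = 1/(146) + 1/(165) = 0.01291, so f = 77.5 cm.
Since f is positive, the curved mirror is concave.

f = 77.5 cm (concave)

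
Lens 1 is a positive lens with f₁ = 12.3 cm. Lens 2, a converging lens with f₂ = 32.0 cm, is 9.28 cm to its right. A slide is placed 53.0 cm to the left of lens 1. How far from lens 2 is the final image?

Lens 1: 1/d_i1 = 1/f₁ − 1/d_o1 = 1/(12.3) − 1/(53.0) = 0.06243, so d_i1 = 16.02 cm.
The intermediate image is 16.02 cm to the right of lens 1, which lies 6.740 cm to the right of lens 2 — a virtual object — so d_o2 = −6.740 cm.
Lens 2: 1/d_i2 = 1/f₂ − 1/d_o2 = 1/(32.0) − 1/(-6.740) = 0.1796, so d_i2 = 5.57 cm.
The final image is real, 5.57 cm to the right of lens 2 (overall magnification ≈ -0.25).

5.57 cm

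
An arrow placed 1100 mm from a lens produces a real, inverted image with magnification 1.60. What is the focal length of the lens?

f = 677 mm (converging)

m = −d_i/d_o ⇒ d_i = −m·d_o = −(-1.60)·(1100) = 1760 mm.
1/f = 1/d_o + 1/d_i = 1/(1100) + 1/(1760) = 0.001477, so f = 677 mm.
Since f is positive, the lens is converging.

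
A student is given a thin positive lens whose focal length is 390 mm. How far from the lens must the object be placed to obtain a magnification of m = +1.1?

35.5 mm

m = −d_i/d_o ⇒ d_i = −m·d_o.
1/f = 1/d_o + 1/d_i = 1/d_o − 1/(m·d_o) = (1 − 1/m)/d_o, so d_o = f(1 − 1/m) = (390.0)(1 − 1/(+1.1)) = 35.5 mm.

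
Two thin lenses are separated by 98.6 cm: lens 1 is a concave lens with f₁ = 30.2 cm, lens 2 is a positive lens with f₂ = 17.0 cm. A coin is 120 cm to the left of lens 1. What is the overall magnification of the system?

m = -0.0323

f₁ = −30.2 cm (diverging).
Lens 1: 1/d_i1 = 1/(-30.2) − 1/(120) = -0.04145, so d_i1 = -24.13 cm; m₁ = −d_i1/d_o1 = +0.2011.
d_o2 = 98.6 − (-24.13) = 122.7 cm.
Lens 2: 1/d_i2 = 1/(17.0) − 1/(122.7) = 0.05067, so d_i2 = 19.73 cm; m₂ = −d_i2/d_o2 = -0.1608.
m = m₁·m₂ = (+0.2011)(-0.1608) = -0.0323.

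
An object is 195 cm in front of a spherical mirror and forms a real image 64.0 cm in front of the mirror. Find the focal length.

Real image ⇒ d_i = +64.0 cm.
1/f = 1/d_o + 1/d_i = 1/(195) + 1/(64.0) = 0.02075, so f = 48.2 cm.
Since f is positive, the spherical mirror is concave.

f = 48.2 cm (concave)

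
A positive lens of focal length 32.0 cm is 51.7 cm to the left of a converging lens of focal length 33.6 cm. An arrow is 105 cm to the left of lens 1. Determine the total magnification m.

Lens 1: 1/d_i1 = 1/(32.0) − 1/(105) = 0.02173, so d_i1 = 46.03 cm; m₁ = −d_i1/d_o1 = -0.4384.
d_o2 = 51.7 − (46.03) = 5.670 cm.
Lens 2: 1/d_i2 = 1/(33.6) − 1/(5.670) = -0.1466, so d_i2 = -6.821 cm; m₂ = −d_i2/d_o2 = +1.203.
m = m₁·m₂ = (-0.4384)(+1.203) = -0.527.

m = -0.527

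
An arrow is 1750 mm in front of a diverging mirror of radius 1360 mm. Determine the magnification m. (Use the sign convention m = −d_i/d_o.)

f = R/2 = 1360/2 = 680.0 mm; for a diverging mirror, f = -680.0 mm.
1/d_i = 1/f − 1/d_o = 1/(-680.0) − 1/(1750) = -0.002042, so d_i = -489.7 mm.
m = −d_i/d_o = −(-489.7)/(1750) = +0.280.
The image is virtual, upright and reduced, behind the mirror.

m = +0.280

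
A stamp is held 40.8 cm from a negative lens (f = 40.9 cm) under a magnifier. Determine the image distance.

For a negative lens, f = -40.9 cm.
Lens equation: 1/q = 1/f − 1/p = 1/(-40.90) − 1/(40.8) = -0.02445 − 0.02451 = -0.04896, so q = -20.4 cm.
The image is virtual, upright and reduced, on the same side as the object.

20.4 cm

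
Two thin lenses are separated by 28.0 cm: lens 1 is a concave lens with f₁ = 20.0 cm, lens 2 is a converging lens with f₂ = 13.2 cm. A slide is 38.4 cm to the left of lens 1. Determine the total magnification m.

f₁ = −20.0 cm (diverging).
Lens 1: 1/d_i1 = 1/(-20.0) − 1/(38.4) = -0.07604, so d_i1 = -13.15 cm; m₁ = −d_i1/d_o1 = +0.3424.
d_o2 = 28.0 − (-13.15) = 41.15 cm.
Lens 2: 1/d_i2 = 1/(13.2) − 1/(41.15) = 0.05146, so d_i2 = 19.43 cm; m₂ = −d_i2/d_o2 = -0.4723.
m = m₁·m₂ = (+0.3424)(-0.4723) = -0.162.

m = -0.162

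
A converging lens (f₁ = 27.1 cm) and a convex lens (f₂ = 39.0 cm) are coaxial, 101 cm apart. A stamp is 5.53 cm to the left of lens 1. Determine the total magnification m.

m = -0.711

Lens 1: 1/d_i1 = 1/(27.1) − 1/(5.53) = -0.1439, so d_i1 = -6.948 cm; m₁ = −d_i1/d_o1 = +1.256.
d_o2 = 101 − (-6.948) = 107.9 cm.
Lens 2: 1/d_i2 = 1/(39.0) − 1/(107.9) = 0.01637, so d_i2 = 61.08 cm; m₂ = −d_i2/d_o2 = -0.5660.
m = m₁·m₂ = (+1.256)(-0.5660) = -0.711.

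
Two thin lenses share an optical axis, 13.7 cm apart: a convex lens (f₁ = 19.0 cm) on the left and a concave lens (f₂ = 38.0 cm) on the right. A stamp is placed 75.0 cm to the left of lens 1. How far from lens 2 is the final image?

17.0 cm

Lens 1: 1/d_i1 = 1/f₁ − 1/d_o1 = 1/(19.0) − 1/(75.0) = 0.03930, so d_i1 = 25.45 cm.
The intermediate image is 25.45 cm to the right of lens 1, which lies 11.75 cm to the right of lens 2 — a virtual object — so d_o2 = −11.75 cm.
Lens 2 is diverging, so f₂ = −38.0 cm.
Lens 2: 1/d_i2 = 1/f₂ − 1/d_o2 = 1/(-38.0) − 1/(-11.75) = 0.05879, so d_i2 = 17.0 cm.
The final image is real, 17.0 cm to the right of lens 2 (overall magnification ≈ -0.49).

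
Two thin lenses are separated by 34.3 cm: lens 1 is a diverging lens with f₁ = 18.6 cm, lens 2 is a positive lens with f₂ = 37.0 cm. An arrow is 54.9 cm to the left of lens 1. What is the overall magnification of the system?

m = -0.837

f₁ = −18.6 cm (diverging).
Lens 1: 1/d_i1 = 1/(-18.6) − 1/(54.9) = -0.07198, so d_i1 = -13.89 cm; m₁ = −d_i1/d_o1 = +0.2530.
d_o2 = 34.3 − (-13.89) = 48.19 cm.
Lens 2: 1/d_i2 = 1/(37.0) − 1/(48.19) = 0.006276, so d_i2 = 159.3 cm; m₂ = −d_i2/d_o2 = -3.307.
m = m₁·m₂ = (+0.2530)(-3.307) = -0.837.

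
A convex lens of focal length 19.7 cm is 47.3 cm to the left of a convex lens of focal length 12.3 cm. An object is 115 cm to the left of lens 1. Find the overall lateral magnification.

m = +0.226

Lens 1: 1/d_i1 = 1/(19.7) − 1/(115) = 0.04207, so d_i1 = 23.77 cm; m₁ = −d_i1/d_o1 = -0.2067.
d_o2 = 47.3 − (23.77) = 23.53 cm.
Lens 2: 1/d_i2 = 1/(12.3) − 1/(23.53) = 0.03880, so d_i2 = 25.77 cm; m₂ = −d_i2/d_o2 = -1.095.
m = m₁·m₂ = (-0.2067)(-1.095) = +0.226.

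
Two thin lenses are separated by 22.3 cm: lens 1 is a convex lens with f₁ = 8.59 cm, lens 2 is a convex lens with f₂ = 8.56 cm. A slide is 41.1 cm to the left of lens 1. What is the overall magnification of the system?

Lens 1: 1/d_i1 = 1/(8.59) − 1/(41.1) = 0.09208, so d_i1 = 10.86 cm; m₁ = −d_i1/d_o1 = -0.2642.
d_o2 = 22.3 − (10.86) = 11.44 cm.
Lens 2: 1/d_i2 = 1/(8.56) − 1/(11.44) = 0.02941, so d_i2 = 34.00 cm; m₂ = −d_i2/d_o2 = -2.972.
m = m₁·m₂ = (-0.2642)(-2.972) = +0.785.

m = +0.785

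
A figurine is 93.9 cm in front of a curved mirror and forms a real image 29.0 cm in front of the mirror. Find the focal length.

Real image ⇒ d_i = +29.0 cm.
1/f = 1/d_o + 1/d_i = 1/(93.9) + 1/(29.0) = 0.04513, so f = 22.2 cm.
Since f is positive, the curved mirror is concave.

f = 22.2 cm (concave)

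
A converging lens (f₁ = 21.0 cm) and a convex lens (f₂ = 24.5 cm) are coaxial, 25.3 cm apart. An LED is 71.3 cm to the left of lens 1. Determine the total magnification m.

Lens 1: 1/d_i1 = 1/(21.0) − 1/(71.3) = 0.03359, so d_i1 = 29.77 cm; m₁ = −d_i1/d_o1 = -0.4175.
d_o2 = 25.3 − (29.77) = -4.470 cm (virtual object).
Lens 2: 1/d_i2 = 1/(24.5) − 1/(-4.470) = 0.2645, so d_i2 = 3.780 cm; m₂ = −d_i2/d_o2 = +0.8457.
m = m₁·m₂ = (-0.4175)(+0.8457) = -0.353.

m = -0.353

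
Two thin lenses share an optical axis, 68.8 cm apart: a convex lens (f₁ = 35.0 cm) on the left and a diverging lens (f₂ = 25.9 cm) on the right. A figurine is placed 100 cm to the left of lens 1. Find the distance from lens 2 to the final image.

9.48 cm

Lens 1: 1/d_i1 = 1/f₁ − 1/d_o1 = 1/(35.0) − 1/(100) = 0.01857, so d_i1 = 53.85 cm.
The intermediate image is 53.85 cm to the right of lens 1, which is 68.8 − (53.85) = 14.95 cm to the left of lens 2, so d_o2 = +14.95 cm.
Lens 2 is diverging, so f₂ = −25.9 cm.
Lens 2: 1/d_i2 = 1/f₂ − 1/d_o2 = 1/(-25.9) − 1/(14.95) = -0.1055, so d_i2 = -9.48 cm.
The final image is virtual, 9.48 cm to the left of lens 2 (overall magnification ≈ -0.34).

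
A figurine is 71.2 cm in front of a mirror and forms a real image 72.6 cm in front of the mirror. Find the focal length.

Real image ⇒ d_i = +72.6 cm.
1/f = 1/d_o + 1/d_i = 1/(71.2) + 1/(72.6) = 0.02782, so f = 35.9 cm.
Since f is positive, the mirror is concave.

f = 35.9 cm (concave)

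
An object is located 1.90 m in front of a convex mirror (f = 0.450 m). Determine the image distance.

For a convex mirror, f = -0.450 m.
Mirror equation: 1/s_i = 1/f − 1/s_o = 1/(-0.4500) − 1/(1.90) = -2.222 − 0.5263 = -2.749, so s_i = -0.364 m.
The image is virtual, upright and reduced, behind the mirror.

0.364 m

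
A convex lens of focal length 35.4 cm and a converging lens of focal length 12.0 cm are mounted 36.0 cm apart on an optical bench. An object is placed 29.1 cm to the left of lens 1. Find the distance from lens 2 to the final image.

Lens 1: 1/d_i1 = 1/f₁ − 1/d_o1 = 1/(35.4) − 1/(29.1) = -0.006116, so d_i1 = -163.5 cm.
The intermediate image is 163.5 cm to the left of lens 1 (virtual), which is 36.0 − (-163.5) = 199.5 cm to the left of lens 2, so d_o2 = +199.5 cm.
Lens 2: 1/d_i2 = 1/f₂ − 1/d_o2 = 1/(12.0) − 1/(199.5) = 0.07832, so d_i2 = 12.8 cm.
The final image is real, 12.8 cm to the right of lens 2 (overall magnification ≈ -0.36).

12.8 cm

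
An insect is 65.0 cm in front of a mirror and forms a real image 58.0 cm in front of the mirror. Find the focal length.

f = 30.7 cm (concave)

Real image ⇒ d_i = +58.0 cm.
1/f = 1/d_o + 1/d_i = 1/(65.0) + 1/(58.0) = 0.03263, so f = 30.7 cm.
Since f is positive, the mirror is concave.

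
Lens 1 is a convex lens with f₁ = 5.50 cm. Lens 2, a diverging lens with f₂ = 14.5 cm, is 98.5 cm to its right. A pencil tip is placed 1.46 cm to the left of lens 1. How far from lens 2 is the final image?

Lens 1: 1/d_i1 = 1/f₁ − 1/d_o1 = 1/(5.50) − 1/(1.46) = -0.5031, so d_i1 = -1.988 cm.
The intermediate image is 1.988 cm to the left of lens 1 (virtual), which is 98.5 − (-1.988) = 100.5 cm to the left of lens 2, so d_o2 = +100.5 cm.
Lens 2 is diverging, so f₂ = −14.5 cm.
Lens 2: 1/d_i2 = 1/f₂ − 1/d_o2 = 1/(-14.5) − 1/(100.5) = -0.07892, so d_i2 = -12.7 cm.
The final image is virtual, 12.7 cm to the left of lens 2 (overall magnification ≈ 0.17).

12.7 cm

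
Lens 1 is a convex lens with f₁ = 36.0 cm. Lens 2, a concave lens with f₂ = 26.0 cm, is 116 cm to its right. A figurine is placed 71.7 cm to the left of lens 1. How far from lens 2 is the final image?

16.3 cm

Lens 1: 1/d_i1 = 1/f₁ − 1/d_o1 = 1/(36.0) − 1/(71.7) = 0.01383, so d_i1 = 72.30 cm.
The intermediate image is 72.30 cm to the right of lens 1, which is 116 − (72.30) = 43.70 cm to the left of lens 2, so d_o2 = +43.70 cm.
Lens 2 is diverging, so f₂ = −26.0 cm.
Lens 2: 1/d_i2 = 1/f₂ − 1/d_o2 = 1/(-26.0) − 1/(43.70) = -0.06134, so d_i2 = -16.3 cm.
The final image is virtual, 16.3 cm to the left of lens 2 (overall magnification ≈ -0.38).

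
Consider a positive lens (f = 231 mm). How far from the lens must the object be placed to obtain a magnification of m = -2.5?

m = −d_i/d_o ⇒ d_i = −m·d_o.
1/f = 1/d_o + 1/d_i = 1/d_o − 1/(m·d_o) = (1 − 1/m)/d_o, so d_o = f(1 − 1/m) = (231.0)(1 − 1/(-2.5)) = 323 mm.

323 mm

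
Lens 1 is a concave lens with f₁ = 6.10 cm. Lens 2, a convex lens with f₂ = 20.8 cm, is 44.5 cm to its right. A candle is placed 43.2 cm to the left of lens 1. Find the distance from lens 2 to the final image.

Lens 1 is diverging, so f₁ = −6.10 cm.
Lens 1: 1/d_i1 = 1/f₁ − 1/d_o1 = 1/(-6.10) − 1/(43.2) = -0.1871, so d_i1 = -5.345 cm.
The intermediate image is 5.345 cm to the left of lens 1 (virtual), which is 44.5 − (-5.345) = 49.84 cm to the left of lens 2, so d_o2 = +49.84 cm.
Lens 2: 1/d_i2 = 1/f₂ − 1/d_o2 = 1/(20.8) − 1/(49.84) = 0.02801, so d_i2 = 35.7 cm.
The final image is real, 35.7 cm to the right of lens 2 (overall magnification ≈ -0.089).

35.7 cm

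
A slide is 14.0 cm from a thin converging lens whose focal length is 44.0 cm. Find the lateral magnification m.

m = +1.47

1/d_i = 1/f − 1/d_o = 1/(44.00) − 1/(14.0) = -0.04870, so d_i = -20.53 cm.
m = −d_i/d_o = −(-20.53)/(14.0) = +1.47.
The image is virtual, upright and enlarged, on the same side as the object.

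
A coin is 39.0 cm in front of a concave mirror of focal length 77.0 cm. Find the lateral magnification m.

m = +2.03

1/d_i = 1/f − 1/d_o = 1/(77.00) − 1/(39.0) = -0.01265, so d_i = -79.03 cm.
m = −d_i/d_o = −(-79.03)/(39.0) = +2.03.
The image is virtual, upright and enlarged, behind the mirror.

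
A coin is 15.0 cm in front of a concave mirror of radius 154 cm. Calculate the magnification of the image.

f = R/2 = 154/2 = 77.00 cm.
1/d_i = 1/f − 1/d_o = 1/(77.00) − 1/(15.0) = -0.05368, so d_i = -18.63 cm.
m = −d_i/d_o = −(-18.63)/(15.0) = +1.24.
The image is virtual, upright and enlarged, behind the mirror.

m = +1.24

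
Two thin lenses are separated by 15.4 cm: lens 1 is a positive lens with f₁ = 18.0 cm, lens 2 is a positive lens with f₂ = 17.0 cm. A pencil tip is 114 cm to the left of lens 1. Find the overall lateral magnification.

Lens 1: 1/d_i1 = 1/(18.0) − 1/(114) = 0.04678, so d_i1 = 21.38 cm; m₁ = −d_i1/d_o1 = -0.1875.
d_o2 = 15.4 − (21.38) = -5.980 cm (virtual object).
Lens 2: 1/d_i2 = 1/(17.0) − 1/(-5.980) = 0.2260, so d_i2 = 4.424 cm; m₂ = −d_i2/d_o2 = +0.7398.
m = m₁·m₂ = (-0.1875)(+0.7398) = -0.139.

m = -0.139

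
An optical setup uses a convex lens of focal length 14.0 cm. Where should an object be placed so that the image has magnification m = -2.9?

18.8 cm

m = −d_i/d_o ⇒ d_i = −m·d_o.
1/f = 1/d_o + 1/d_i = 1/d_o − 1/(m·d_o) = (1 − 1/m)/d_o, so d_o = f(1 − 1/m) = (14.00)(1 − 1/(-2.9)) = 18.8 cm.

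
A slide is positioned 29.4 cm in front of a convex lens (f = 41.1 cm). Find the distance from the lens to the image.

Thin-lens equation: 1/s_i = 1/f − 1/s_o = 1/(41.10) − 1/(29.4) = 0.02433 − 0.03401 = -0.009683, so s_i = -103 cm.
The image is virtual, upright and enlarged, on the same side as the object.

103 cm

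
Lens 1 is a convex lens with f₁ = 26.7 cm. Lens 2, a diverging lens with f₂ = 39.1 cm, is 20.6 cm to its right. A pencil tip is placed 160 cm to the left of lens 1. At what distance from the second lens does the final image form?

Lens 1: 1/d_i1 = 1/f₁ − 1/d_o1 = 1/(26.7) − 1/(160) = 0.03120, so d_i1 = 32.05 cm.
The intermediate image is 32.05 cm to the right of lens 1, which lies 11.45 cm to the right of lens 2 — a virtual object — so d_o2 = −11.45 cm.
Lens 2 is diverging, so f₂ = −39.1 cm.
Lens 2: 1/d_i2 = 1/f₂ − 1/d_o2 = 1/(-39.1) − 1/(-11.45) = 0.06176, so d_i2 = 16.2 cm.
The final image is real, 16.2 cm to the right of lens 2 (overall magnification ≈ -0.28).

16.2 cm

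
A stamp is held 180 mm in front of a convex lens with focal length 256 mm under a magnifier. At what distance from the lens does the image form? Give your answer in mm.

Thin-lens equation: 1/q = 1/f − 1/p = 1/(256.0) − 1/(180) = 0.003906 − 0.005556 = -0.001649, so q = -606 mm.
The image is virtual, upright and enlarged, on the same side as the object.

606 mm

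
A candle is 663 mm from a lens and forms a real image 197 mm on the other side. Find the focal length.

f = 152 mm (converging)

Real image ⇒ d_i = +197 mm.
1/f = 1/d_o + 1/d_i = 1/(663) + 1/(197) = 0.006584, so f = 152 mm.
Since f is positive, the lens is converging.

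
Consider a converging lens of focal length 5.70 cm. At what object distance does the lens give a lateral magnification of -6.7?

6.55 cm

m = −d_i/d_o ⇒ d_i = −m·d_o.
1/f = 1/d_o + 1/d_i = 1/d_o − 1/(m·d_o) = (1 − 1/m)/d_o, so d_o = f(1 − 1/m) = (5.700)(1 − 1/(-6.7)) = 6.55 cm.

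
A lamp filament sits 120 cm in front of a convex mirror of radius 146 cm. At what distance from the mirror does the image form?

45.4 cm

f = R/2 = 146/2 = 73.00 cm; for a convex mirror, f = -73.00 cm.
Mirror equation: 1/q = 1/f − 1/p = 1/(-73.00) − 1/(120) = -0.01370 − 0.008333 = -0.02203, so q = -45.4 cm.
The image is virtual, upright and reduced, behind the mirror.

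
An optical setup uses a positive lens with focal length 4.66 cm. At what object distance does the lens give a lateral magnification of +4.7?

m = −d_i/d_o ⇒ d_i = −m·d_o.
1/f = 1/d_o + 1/d_i = 1/d_o − 1/(m·d_o) = (1 − 1/m)/d_o, so d_o = f(1 − 1/m) = (4.660)(1 − 1/(+4.7)) = 3.67 cm.

3.67 cm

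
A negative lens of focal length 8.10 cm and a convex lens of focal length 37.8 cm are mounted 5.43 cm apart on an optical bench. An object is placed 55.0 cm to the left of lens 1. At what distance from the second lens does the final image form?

18.7 cm

Lens 1 is diverging, so f₁ = −8.10 cm.
Lens 1: 1/d_i1 = 1/f₁ − 1/d_o1 = 1/(-8.10) − 1/(55.0) = -0.1416, so d_i1 = -7.060 cm.
The intermediate image is 7.060 cm to the left of lens 1 (virtual), which is 5.43 − (-7.060) = 12.49 cm to the left of lens 2, so d_o2 = +12.49 cm.
Lens 2: 1/d_i2 = 1/f₂ − 1/d_o2 = 1/(37.8) − 1/(12.49) = -0.05361, so d_i2 = -18.7 cm.
The final image is virtual, 18.7 cm to the left of lens 2 (overall magnification ≈ 0.19).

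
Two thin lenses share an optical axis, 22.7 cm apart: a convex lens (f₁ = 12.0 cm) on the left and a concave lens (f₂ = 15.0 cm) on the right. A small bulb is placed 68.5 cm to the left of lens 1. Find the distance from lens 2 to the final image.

5.28 cm

Lens 1: 1/d_i1 = 1/f₁ − 1/d_o1 = 1/(12.0) − 1/(68.5) = 0.06873, so d_i1 = 14.55 cm.
The intermediate image is 14.55 cm to the right of lens 1, which is 22.7 − (14.55) = 8.150 cm to the left of lens 2, so d_o2 = +8.150 cm.
Lens 2 is diverging, so f₂ = −15.0 cm.
Lens 2: 1/d_i2 = 1/f₂ − 1/d_o2 = 1/(-15.0) − 1/(8.150) = -0.1894, so d_i2 = -5.28 cm.
The final image is virtual, 5.28 cm to the left of lens 2 (overall magnification ≈ -0.14).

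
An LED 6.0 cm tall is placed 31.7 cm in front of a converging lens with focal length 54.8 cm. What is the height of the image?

1/d_i = 1/f − 1/d_o = 1/(54.80) − 1/(31.7) = -0.01330, so d_i = -75.20 cm.
m = −d_i/d_o = +2.372.
|h_i| = |m|·h_o = 2.372 × 6.0 = 14.2 cm. The image is virtual, upright and enlarged, on the same side as the object.

14.2 cm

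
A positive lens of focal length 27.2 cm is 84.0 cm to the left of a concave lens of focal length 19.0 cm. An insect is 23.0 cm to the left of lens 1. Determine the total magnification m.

m = +0.488

Lens 1: 1/d_i1 = 1/(27.2) − 1/(23.0) = -0.006714, so d_i1 = -149.0 cm; m₁ = −d_i1/d_o1 = +6.478.
d_o2 = 84.0 − (-149.0) = 233.0 cm.
f₂ = −19.0 cm (diverging).
Lens 2: 1/d_i2 = 1/(-19.0) − 1/(233.0) = -0.05692, so d_i2 = -17.57 cm; m₂ = −d_i2/d_o2 = +0.07540.
m = m₁·m₂ = (+6.478)(+0.07540) = +0.488.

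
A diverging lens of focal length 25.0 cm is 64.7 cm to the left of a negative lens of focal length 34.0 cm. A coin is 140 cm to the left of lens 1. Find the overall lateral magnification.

m = +0.0430

f₁ = −25.0 cm (diverging).
Lens 1: 1/d_i1 = 1/(-25.0) − 1/(140) = -0.04714, so d_i1 = -21.21 cm; m₁ = −d_i1/d_o1 = +0.1515.
d_o2 = 64.7 − (-21.21) = 85.91 cm.
f₂ = −34.0 cm (diverging).
Lens 2: 1/d_i2 = 1/(-34.0) − 1/(85.91) = -0.04105, so d_i2 = -24.36 cm; m₂ = −d_i2/d_o2 = +0.2835.
m = m₁·m₂ = (+0.1515)(+0.2835) = +0.0430.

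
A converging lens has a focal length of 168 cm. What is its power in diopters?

f = 168 cm = 1.68 m.
P = 1/f = 1/(1.68 m) = +0.595 D.

P = +0.595 D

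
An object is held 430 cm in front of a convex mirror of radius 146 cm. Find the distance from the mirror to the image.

f = R/2 = 146/2 = 73.00 cm; for a convex mirror, f = -73.00 cm.
Mirror equation: 1/q = 1/f − 1/p = 1/(-73.00) − 1/(430) = -0.01370 − 0.002326 = -0.01602, so q = -62.4 cm.
The image is virtual, upright and reduced, behind the mirror.

62.4 cm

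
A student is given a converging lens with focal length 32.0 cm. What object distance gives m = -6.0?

37.3 cm

m = −d_i/d_o ⇒ d_i = −m·d_o.
1/f = 1/d_o + 1/d_i = 1/d_o − 1/(m·d_o) = (1 − 1/m)/d_o, so d_o = f(1 − 1/m) = (32.00)(1 − 1/(-6.0)) = 37.3 cm.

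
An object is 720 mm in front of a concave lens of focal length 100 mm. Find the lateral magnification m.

For a concave lens, f = -100 mm.
1/d_i = 1/f − 1/d_o = 1/(-100.0) − 1/(720) = -0.01139, so d_i = -87.80 mm.
m = −d_i/d_o = −(-87.80)/(720) = +0.122.
The image is virtual, upright and reduced, on the same side as the object.

m = +0.122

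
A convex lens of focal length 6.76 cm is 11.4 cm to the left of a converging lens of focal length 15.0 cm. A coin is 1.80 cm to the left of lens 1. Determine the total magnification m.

Lens 1: 1/d_i1 = 1/(6.76) − 1/(1.80) = -0.4076, so d_i1 = -2.453 cm; m₁ = −d_i1/d_o1 = +1.363.
d_o2 = 11.4 − (-2.453) = 13.85 cm.
Lens 2: 1/d_i2 = 1/(15.0) − 1/(13.85) = -0.005535, so d_i2 = -180.7 cm; m₂ = −d_i2/d_o2 = +13.04.
m = m₁·m₂ = (+1.363)(+13.04) = +17.8.

m = +17.8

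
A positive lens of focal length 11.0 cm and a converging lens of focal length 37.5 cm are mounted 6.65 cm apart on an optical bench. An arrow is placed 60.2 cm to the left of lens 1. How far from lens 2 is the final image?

5.76 cm

Lens 1: 1/d_i1 = 1/f₁ − 1/d_o1 = 1/(11.0) − 1/(60.2) = 0.07430, so d_i1 = 13.46 cm.
The intermediate image is 13.46 cm to the right of lens 1, which lies 6.810 cm to the right of lens 2 — a virtual object — so d_o2 = −6.810 cm.
Lens 2: 1/d_i2 = 1/f₂ − 1/d_o2 = 1/(37.5) − 1/(-6.810) = 0.1735, so d_i2 = 5.76 cm.
The final image is real, 5.76 cm to the right of lens 2 (overall magnification ≈ -0.19).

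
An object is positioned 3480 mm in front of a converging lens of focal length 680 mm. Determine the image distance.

Lens equation: 1/s_i = 1/f − 1/s_o = 1/(680.0) − 1/(3480) = 0.001471 − 0.0002874 = 0.001183, so s_i = 845 mm.
The image is real, inverted and reduced, on the far side of the lens.

845 mm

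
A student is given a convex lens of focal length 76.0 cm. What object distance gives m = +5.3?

m = −d_i/d_o ⇒ d_i = −m·d_o.
1/f = 1/d_o + 1/d_i = 1/d_o − 1/(m·d_o) = (1 − 1/m)/d_o, so d_o = f(1 − 1/m) = (76.00)(1 − 1/(+5.3)) = 61.7 cm.

61.7 cm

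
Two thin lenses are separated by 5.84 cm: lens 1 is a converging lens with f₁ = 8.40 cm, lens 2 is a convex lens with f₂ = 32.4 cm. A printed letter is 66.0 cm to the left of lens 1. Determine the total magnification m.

Lens 1: 1/d_i1 = 1/(8.40) − 1/(66.0) = 0.1039, so d_i1 = 9.625 cm; m₁ = −d_i1/d_o1 = -0.1458.
d_o2 = 5.84 − (9.625) = -3.785 cm (virtual object).
Lens 2: 1/d_i2 = 1/(32.4) − 1/(-3.785) = 0.2951, so d_i2 = 3.389 cm; m₂ = −d_i2/d_o2 = +0.8954.
m = m₁·m₂ = (-0.1458)(+0.8954) = -0.131.

m = -0.131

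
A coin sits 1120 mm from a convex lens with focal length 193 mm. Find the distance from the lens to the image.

233 mm

Thin-lens equation: 1/s_i = 1/f − 1/s_o = 1/(193.0) − 1/(1120) = 0.005181 − 0.0008929 = 0.004288, so s_i = 233 mm.
The image is real, inverted and reduced, on the far side of the lens.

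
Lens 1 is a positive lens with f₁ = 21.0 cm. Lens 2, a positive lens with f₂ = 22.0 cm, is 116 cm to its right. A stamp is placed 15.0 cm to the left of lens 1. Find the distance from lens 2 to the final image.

Lens 1: 1/d_i1 = 1/f₁ − 1/d_o1 = 1/(21.0) − 1/(15.0) = -0.01905, so d_i1 = -52.50 cm.
The intermediate image is 52.50 cm to the left of lens 1 (virtual), which is 116 − (-52.50) = 168.5 cm to the left of lens 2, so d_o2 = +168.5 cm.
Lens 2: 1/d_i2 = 1/f₂ − 1/d_o2 = 1/(22.0) − 1/(168.5) = 0.03952, so d_i2 = 25.3 cm.
The final image is real, 25.3 cm to the right of lens 2 (overall magnification ≈ -0.53).

25.3 cm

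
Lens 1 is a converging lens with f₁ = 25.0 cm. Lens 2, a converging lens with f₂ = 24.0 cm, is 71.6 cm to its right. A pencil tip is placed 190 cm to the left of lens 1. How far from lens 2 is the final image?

Lens 1: 1/d_i1 = 1/f₁ − 1/d_o1 = 1/(25.0) − 1/(190) = 0.03474, so d_i1 = 28.79 cm.
The intermediate image is 28.79 cm to the right of lens 1, which is 71.6 − (28.79) = 42.81 cm to the left of lens 2, so d_o2 = +42.81 cm.
Lens 2: 1/d_i2 = 1/f₂ − 1/d_o2 = 1/(24.0) − 1/(42.81) = 0.01831, so d_i2 = 54.6 cm.
The final image is real, 54.6 cm to the right of lens 2 (overall magnification ≈ 0.19).

54.6 cm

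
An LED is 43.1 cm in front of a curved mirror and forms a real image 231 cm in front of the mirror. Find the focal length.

f = 36.3 cm (concave)

Real image ⇒ d_i = +231 cm.
1/f = 1/d_o + 1/d_i = 1/(43.1) + 1/(231) = 0.02753, so f = 36.3 cm.
Since f is positive, the curved mirror is concave.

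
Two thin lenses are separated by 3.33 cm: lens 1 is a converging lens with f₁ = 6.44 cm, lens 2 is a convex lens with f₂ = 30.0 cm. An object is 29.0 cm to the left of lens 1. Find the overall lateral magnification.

Lens 1: 1/d_i1 = 1/(6.44) − 1/(29.0) = 0.1208, so d_i1 = 8.278 cm; m₁ = −d_i1/d_o1 = -0.2854.
d_o2 = 3.33 − (8.278) = -4.948 cm (virtual object).
Lens 2: 1/d_i2 = 1/(30.0) − 1/(-4.948) = 0.2354, so d_i2 = 4.247 cm; m₂ = −d_i2/d_o2 = +0.8584.
m = m₁·m₂ = (-0.2854)(+0.8584) = -0.245.

m = -0.245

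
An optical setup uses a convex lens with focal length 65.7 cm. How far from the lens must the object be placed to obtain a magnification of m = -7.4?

74.6 cm

m = −d_i/d_o ⇒ d_i = −m·d_o.
1/f = 1/d_o + 1/d_i = 1/d_o − 1/(m·d_o) = (1 − 1/m)/d_o, so d_o = f(1 − 1/m) = (65.70)(1 − 1/(-7.4)) = 74.6 cm.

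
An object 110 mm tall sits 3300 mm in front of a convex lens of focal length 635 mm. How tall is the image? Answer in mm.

1/d_i = 1/f − 1/d_o = 1/(635.0) − 1/(3300) = 0.001272, so d_i = 786.3 mm.
m = −d_i/d_o = -0.2383.
|h_i| = |m|·h_o = 0.2383 × 110 = 26.2 mm. The image is real, inverted and reduced, on the far side of the lens.

26.2 mm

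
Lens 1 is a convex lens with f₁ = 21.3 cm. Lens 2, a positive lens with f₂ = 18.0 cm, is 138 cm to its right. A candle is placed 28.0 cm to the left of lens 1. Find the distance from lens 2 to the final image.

28.5 cm

Lens 1: 1/d_i1 = 1/f₁ − 1/d_o1 = 1/(21.3) − 1/(28.0) = 0.01123, so d_i1 = 89.01 cm.
The intermediate image is 89.01 cm to the right of lens 1, which is 138 − (89.01) = 48.99 cm to the left of lens 2, so d_o2 = +48.99 cm.
Lens 2: 1/d_i2 = 1/f₂ − 1/d_o2 = 1/(18.0) − 1/(48.99) = 0.03514, so d_i2 = 28.5 cm.
The final image is real, 28.5 cm to the right of lens 2 (overall magnification ≈ 1.8).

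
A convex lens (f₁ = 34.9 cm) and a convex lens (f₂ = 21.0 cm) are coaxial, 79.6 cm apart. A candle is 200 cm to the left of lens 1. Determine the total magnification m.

Lens 1: 1/d_i1 = 1/(34.9) − 1/(200) = 0.02365, so d_i1 = 42.28 cm; m₁ = −d_i1/d_o1 = -0.2114.
d_o2 = 79.6 − (42.28) = 37.32 cm.
Lens 2: 1/d_i2 = 1/(21.0) − 1/(37.32) = 0.02082, so d_i2 = 48.02 cm; m₂ = −d_i2/d_o2 = -1.287.
m = m₁·m₂ = (-0.2114)(-1.287) = +0.272.

m = +0.272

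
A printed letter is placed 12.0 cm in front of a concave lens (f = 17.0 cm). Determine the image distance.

For a concave lens, f = -17.0 cm.
Lens equation: 1/d_i = 1/f − 1/d_o = 1/(-17.00) − 1/(12.0) = -0.05882 − 0.08333 = -0.1422, so d_i = -7.03 cm.
The image is virtual, upright and reduced, on the same side as the object.

7.03 cm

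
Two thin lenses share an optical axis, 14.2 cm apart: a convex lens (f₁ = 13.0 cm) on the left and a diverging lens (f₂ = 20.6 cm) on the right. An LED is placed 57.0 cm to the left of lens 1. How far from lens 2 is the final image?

Lens 1: 1/d_i1 = 1/f₁ − 1/d_o1 = 1/(13.0) − 1/(57.0) = 0.05938, so d_i1 = 16.84 cm.
The intermediate image is 16.84 cm to the right of lens 1, which lies 2.640 cm to the right of lens 2 — a virtual object — so d_o2 = −2.640 cm.
Lens 2 is diverging, so f₂ = −20.6 cm.
Lens 2: 1/d_i2 = 1/f₂ − 1/d_o2 = 1/(-20.6) − 1/(-2.640) = 0.3302, so d_i2 = 3.03 cm.
The final image is real, 3.03 cm to the right of lens 2 (overall magnification ≈ -0.34).

3.03 cm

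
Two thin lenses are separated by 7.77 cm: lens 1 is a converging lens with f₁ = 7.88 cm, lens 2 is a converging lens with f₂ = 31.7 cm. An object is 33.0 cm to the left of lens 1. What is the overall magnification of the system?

m = -0.290

Lens 1: 1/d_i1 = 1/(7.88) − 1/(33.0) = 0.09660, so d_i1 = 10.35 cm; m₁ = −d_i1/d_o1 = -0.3136.
d_o2 = 7.77 − (10.35) = -2.580 cm (virtual object).
Lens 2: 1/d_i2 = 1/(31.7) − 1/(-2.580) = 0.4191, so d_i2 = 2.386 cm; m₂ = −d_i2/d_o2 = +0.9247.
m = m₁·m₂ = (-0.3136)(+0.9247) = -0.290.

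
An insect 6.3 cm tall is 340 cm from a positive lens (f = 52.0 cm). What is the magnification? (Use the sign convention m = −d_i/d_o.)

1/d_i = 1/f − 1/d_o = 1/(52.00) − 1/(340) = 0.01629, so d_i = 61.39 cm.
m = −d_i/d_o = −(61.39)/(340) = -0.181.
The image is real, inverted and reduced, on the far side of the lens.

m = -0.181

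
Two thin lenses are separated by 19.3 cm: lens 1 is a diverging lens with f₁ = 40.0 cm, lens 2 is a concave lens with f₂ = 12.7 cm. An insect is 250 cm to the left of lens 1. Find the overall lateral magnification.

f₁ = −40.0 cm (diverging).
Lens 1: 1/d_i1 = 1/(-40.0) − 1/(250) = -0.02900, so d_i1 = -34.48 cm; m₁ = −d_i1/d_o1 = +0.1379.
d_o2 = 19.3 − (-34.48) = 53.78 cm.
f₂ = −12.7 cm (diverging).
Lens 2: 1/d_i2 = 1/(-12.7) − 1/(53.78) = -0.09733, so d_i2 = -10.27 cm; m₂ = −d_i2/d_o2 = +0.1910.
m = m₁·m₂ = (+0.1379)(+0.1910) = +0.0263.

m = +0.0263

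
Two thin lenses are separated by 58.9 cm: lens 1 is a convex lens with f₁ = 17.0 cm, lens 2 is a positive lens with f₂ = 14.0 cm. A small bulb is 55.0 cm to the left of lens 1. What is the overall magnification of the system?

Lens 1: 1/d_i1 = 1/(17.0) − 1/(55.0) = 0.04064, so d_i1 = 24.61 cm; m₁ = −d_i1/d_o1 = -0.4475.
d_o2 = 58.9 − (24.61) = 34.29 cm.
Lens 2: 1/d_i2 = 1/(14.0) − 1/(34.29) = 0.04227, so d_i2 = 23.66 cm; m₂ = −d_i2/d_o2 = -0.6900.
m = m₁·m₂ = (-0.4475)(-0.6900) = +0.309.

m = +0.309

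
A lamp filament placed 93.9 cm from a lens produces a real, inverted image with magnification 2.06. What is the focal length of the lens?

m = −d_i/d_o ⇒ d_i = −m·d_o = −(-2.06)·(93.9) = 193.4 cm.
1/f = 1/d_o + 1/d_i = 1/(93.9) + 1/(193.4) = 0.01582, so f = 63.2 cm.
Since f is positive, the lens is converging.

f = 63.2 cm (converging)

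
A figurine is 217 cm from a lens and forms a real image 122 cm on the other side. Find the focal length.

Real image ⇒ d_i = +122 cm.
1/f = 1/d_o + 1/d_i = 1/(217) + 1/(122) = 0.01281, so f = 78.1 cm.
Since f is positive, the lens is converging.

f = 78.1 cm (converging)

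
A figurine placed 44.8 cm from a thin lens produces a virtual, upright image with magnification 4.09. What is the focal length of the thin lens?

f = 59.3 cm (converging)

m = −d_i/d_o ⇒ d_i = −m·d_o = −(+4.09)·(44.8) = -183.2 cm.
1/f = 1/d_o + 1/d_i = 1/(44.8) + 1/(-183.2) = 0.01686, so f = 59.3 cm.
Since f is positive, the thin lens is converging.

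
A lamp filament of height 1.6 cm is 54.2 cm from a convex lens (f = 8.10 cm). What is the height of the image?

1/d_i = 1/f − 1/d_o = 1/(8.100) − 1/(54.2) = 0.1050, so d_i = 9.523 cm.
m = −d_i/d_o = -0.1757.
|h_i| = |m|·h_o = 0.1757 × 1.6 = 0.281 cm. The image is real, inverted and reduced, on the far side of the lens.

0.281 cm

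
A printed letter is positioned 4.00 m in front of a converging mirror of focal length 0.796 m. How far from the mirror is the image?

Mirror equation: 1/d_i = 1/f − 1/d_o = 1/(0.7960) − 1/(4.00) = 1.256 − 0.2500 = 1.006, so d_i = 0.994 m.
The image is real, inverted and reduced, in front of the mirror.

0.994 m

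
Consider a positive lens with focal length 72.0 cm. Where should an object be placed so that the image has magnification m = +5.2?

m = −d_i/d_o ⇒ d_i = −m·d_o.
1/f = 1/d_o + 1/d_i = 1/d_o − 1/(m·d_o) = (1 − 1/m)/d_o, so d_o = f(1 − 1/m) = (72.00)(1 − 1/(+5.2)) = 58.2 cm.

58.2 cm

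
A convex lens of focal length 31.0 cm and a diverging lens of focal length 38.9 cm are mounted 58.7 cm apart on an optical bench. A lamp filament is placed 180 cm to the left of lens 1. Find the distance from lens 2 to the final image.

13.7 cm

Lens 1: 1/d_i1 = 1/f₁ − 1/d_o1 = 1/(31.0) − 1/(180) = 0.02670, so d_i1 = 37.45 cm.
The intermediate image is 37.45 cm to the right of lens 1, which is 58.7 − (37.45) = 21.25 cm to the left of lens 2, so d_o2 = +21.25 cm.
Lens 2 is diverging, so f₂ = −38.9 cm.
Lens 2: 1/d_i2 = 1/f₂ − 1/d_o2 = 1/(-38.9) − 1/(21.25) = -0.07277, so d_i2 = -13.7 cm.
The final image is virtual, 13.7 cm to the left of lens 2 (overall magnification ≈ -0.13).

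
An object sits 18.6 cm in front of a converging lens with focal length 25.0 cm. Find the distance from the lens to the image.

72.7 cm

Lens equation: 1/v = 1/f − 1/u = 1/(25.00) − 1/(18.6) = 0.04000 − 0.05376 = -0.01376, so v = -72.7 cm.
The image is virtual, upright and enlarged, on the same side as the object.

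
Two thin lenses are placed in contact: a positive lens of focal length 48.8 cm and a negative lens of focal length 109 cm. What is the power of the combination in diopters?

P₁ = 1/f₁ = 1/(0.488 m) = +2.049 D; P₂ = 1/f₂ = 1/(-1.09 m) = -0.9174 D.
For thin lenses in contact, P = P₁ + P₂ = (+2.049) + (-0.9174) = +1.13 D.

P = +1.13 D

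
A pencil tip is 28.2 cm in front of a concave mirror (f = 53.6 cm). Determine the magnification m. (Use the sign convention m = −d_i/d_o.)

1/d_i = 1/f − 1/d_o = 1/(53.60) − 1/(28.2) = -0.01680, so d_i = -59.51 cm.
m = −d_i/d_o = −(-59.51)/(28.2) = +2.11.
The image is virtual, upright and enlarged, behind the mirror.

m = +2.11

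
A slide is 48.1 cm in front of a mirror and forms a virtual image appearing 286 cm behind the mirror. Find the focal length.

f = 57.8 cm (concave)

Virtual image ⇒ d_i = −286 cm.
1/f = 1/d_o + 1/d_i = 1/(48.1) + 1/(-286) = 0.01729, so f = 57.8 cm.
Since f is positive, the mirror is concave.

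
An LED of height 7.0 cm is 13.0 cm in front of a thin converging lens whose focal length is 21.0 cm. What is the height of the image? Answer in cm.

1/d_i = 1/f − 1/d_o = 1/(21.00) − 1/(13.0) = -0.02930, so d_i = -34.12 cm.
m = −d_i/d_o = +2.625.
|h_i| = |m|·h_o = 2.625 × 7.0 = 18.4 cm. The image is virtual, upright and enlarged, on the same side as the object.

18.4 cm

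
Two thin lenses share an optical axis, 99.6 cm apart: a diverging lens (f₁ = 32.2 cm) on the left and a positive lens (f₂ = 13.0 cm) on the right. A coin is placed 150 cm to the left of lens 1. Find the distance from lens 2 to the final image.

Lens 1 is diverging, so f₁ = −32.2 cm.
Lens 1: 1/d_i1 = 1/f₁ − 1/d_o1 = 1/(-32.2) − 1/(150) = -0.03772, so d_i1 = -26.51 cm.
The intermediate image is 26.51 cm to the left of lens 1 (virtual), which is 99.6 − (-26.51) = 126.1 cm to the left of lens 2, so d_o2 = +126.1 cm.
Lens 2: 1/d_i2 = 1/f₂ − 1/d_o2 = 1/(13.0) − 1/(126.1) = 0.06899, so d_i2 = 14.5 cm.
The final image is real, 14.5 cm to the right of lens 2 (overall magnification ≈ -0.020).

14.5 cm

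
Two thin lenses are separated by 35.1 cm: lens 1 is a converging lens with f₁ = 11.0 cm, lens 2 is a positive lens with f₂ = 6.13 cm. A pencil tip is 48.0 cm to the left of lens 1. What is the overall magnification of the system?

Lens 1: 1/d_i1 = 1/(11.0) − 1/(48.0) = 0.07008, so d_i1 = 14.27 cm; m₁ = −d_i1/d_o1 = -0.2973.
d_o2 = 35.1 − (14.27) = 20.83 cm.
Lens 2: 1/d_i2 = 1/(6.13) − 1/(20.83) = 0.1151, so d_i2 = 8.686 cm; m₂ = −d_i2/d_o2 = -0.4170.
m = m₁·m₂ = (-0.2973)(-0.4170) = +0.124.

m = +0.124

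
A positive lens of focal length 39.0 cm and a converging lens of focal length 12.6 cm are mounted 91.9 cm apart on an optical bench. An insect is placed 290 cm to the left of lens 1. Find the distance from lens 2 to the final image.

Lens 1: 1/d_i1 = 1/f₁ − 1/d_o1 = 1/(39.0) − 1/(290) = 0.02219, so d_i1 = 45.06 cm.
The intermediate image is 45.06 cm to the right of lens 1, which is 91.9 − (45.06) = 46.84 cm to the left of lens 2, so d_o2 = +46.84 cm.
Lens 2: 1/d_i2 = 1/f₂ − 1/d_o2 = 1/(12.6) − 1/(46.84) = 0.05802, so d_i2 = 17.2 cm.
The final image is real, 17.2 cm to the right of lens 2 (overall magnification ≈ 0.057).

17.2 cm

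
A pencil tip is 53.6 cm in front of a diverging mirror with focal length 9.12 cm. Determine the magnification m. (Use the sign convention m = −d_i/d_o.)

m = +0.145

For a diverging mirror, f = -9.12 cm.
1/d_i = 1/f − 1/d_o = 1/(-9.120) − 1/(53.6) = -0.1283, so d_i = -7.794 cm.
m = −d_i/d_o = −(-7.794)/(53.6) = +0.145.
The image is virtual, upright and reduced, behind the mirror.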